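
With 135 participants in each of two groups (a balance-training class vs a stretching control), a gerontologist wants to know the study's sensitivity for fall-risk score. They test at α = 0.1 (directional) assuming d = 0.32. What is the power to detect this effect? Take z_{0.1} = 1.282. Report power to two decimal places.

power ≈ 0.91

For two equal groups, power = Φ(d·√(n/2) − z_{α}).
d·√(n/2) = 0.32 × √(135/2) = 0.32 × 8.216 = 2.629.
z_β = 2.629 − 1.282 = 1.347.
Power = Φ(1.347) = 0.911.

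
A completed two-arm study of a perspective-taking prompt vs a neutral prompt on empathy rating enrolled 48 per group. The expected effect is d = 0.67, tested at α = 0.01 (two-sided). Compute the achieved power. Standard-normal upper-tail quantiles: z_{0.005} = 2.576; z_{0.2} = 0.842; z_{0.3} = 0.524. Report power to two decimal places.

power ≈ 0.76

For two equal groups, power = Φ(d·√(n/2) − z_{α/2}).
d·√(n/2) = 0.67 × √(48/2) = 0.67 × 4.899 = 3.282.
z_β = 3.282 − 2.576 = 0.706.
Power = Φ(0.706) = 0.760.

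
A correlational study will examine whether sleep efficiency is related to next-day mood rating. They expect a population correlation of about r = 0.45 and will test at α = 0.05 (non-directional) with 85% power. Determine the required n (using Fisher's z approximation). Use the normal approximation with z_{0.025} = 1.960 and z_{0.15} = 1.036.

n = 42

Fisher's z: C = ½·ln((1+r)/(1−r)) = ½·ln(2.6364) = 0.4847.
n = ((z_{α/2} + z_β)/C)² + 3.
(1.960 + 1.036) / 0.4847 = 2.996 / 0.4847 = 6.181.
n = 6.181² + 3 = 38.21 + 3 = 41.2.
Round up.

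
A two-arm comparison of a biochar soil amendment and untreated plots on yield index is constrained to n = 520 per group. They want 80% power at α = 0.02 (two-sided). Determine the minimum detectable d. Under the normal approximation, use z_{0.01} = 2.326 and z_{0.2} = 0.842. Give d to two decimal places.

d_min ≈ 0.20

For two independent groups of n = 520 each: d_min = (z_{α/2} + z_β)·√(2/n).
z-sum = 2.326 + 0.842 = 3.168.
d_min = 3.168 × √(2/520) = 3.168 × 0.0620 = 0.196.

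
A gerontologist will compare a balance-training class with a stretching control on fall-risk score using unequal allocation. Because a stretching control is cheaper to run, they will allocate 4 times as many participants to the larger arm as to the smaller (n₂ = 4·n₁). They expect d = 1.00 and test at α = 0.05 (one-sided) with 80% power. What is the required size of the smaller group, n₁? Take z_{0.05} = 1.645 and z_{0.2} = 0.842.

n₁ = 8

With allocation ratio k = n₂/n₁ = 4, Var(x̄₁−x̄₂) = σ²(1/n₁ + 1/(k·n₁)) = σ²·(k+1)/(k·n₁).
So n₁ = (1 + 1/k)·((z_{α} + z_β)/d)² = 1.250 × (2.487/1.00)².
n₁ = 1.250 × 6.19 = 7.7.
Round up: n₁ = 8, giving n₂ = 4 × 8 = 32.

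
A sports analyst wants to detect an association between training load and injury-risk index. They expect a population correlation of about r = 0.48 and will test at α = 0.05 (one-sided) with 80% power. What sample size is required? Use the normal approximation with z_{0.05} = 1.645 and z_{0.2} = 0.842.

Fisher's z: C = ½·ln((1+r)/(1−r)) = ½·ln(2.8462) = 0.5230.
n = ((z_{α} + z_β)/C)² + 3.
(1.645 + 0.842) / 0.5230 = 2.487 / 0.5230 = 4.755.
n = 4.755² + 3 = 22.61 + 3 = 25.6.
Round up.

n = 26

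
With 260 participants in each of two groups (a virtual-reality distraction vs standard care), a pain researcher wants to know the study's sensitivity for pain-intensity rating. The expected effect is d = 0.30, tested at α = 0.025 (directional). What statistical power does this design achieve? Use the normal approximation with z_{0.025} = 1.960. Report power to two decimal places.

For two equal groups, power = Φ(d·√(n/2) − z_{α}).
d·√(n/2) = 0.30 × √(260/2) = 0.30 × 11.402 = 3.421.
z_β = 3.421 − 1.960 = 1.461.
Power = Φ(1.461) = 0.928.

power ≈ 0.93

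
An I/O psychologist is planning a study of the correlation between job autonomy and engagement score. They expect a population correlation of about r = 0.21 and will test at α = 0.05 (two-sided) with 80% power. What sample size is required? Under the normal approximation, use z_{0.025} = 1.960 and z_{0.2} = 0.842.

Fisher's z: C = ½·ln((1+r)/(1−r)) = ½·ln(1.5316) = 0.2132.
n = ((z_{α/2} + z_β)/C)² + 3.
(1.960 + 0.842) / 0.2132 = 2.802 / 0.2132 = 13.143.
n = 13.143² + 3 = 172.73 + 3 = 175.7.
Round up.

n = 176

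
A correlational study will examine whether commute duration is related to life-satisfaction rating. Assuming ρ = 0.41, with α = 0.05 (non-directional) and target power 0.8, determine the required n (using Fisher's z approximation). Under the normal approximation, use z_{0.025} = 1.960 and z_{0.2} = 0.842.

n = 45

Fisher's z: C = ½·ln((1+r)/(1−r)) = ½·ln(2.3898) = 0.4356.
n = ((z_{α/2} + z_β)/C)² + 3.
(1.960 + 0.842) / 0.4356 = 2.802 / 0.4356 = 6.433.
n = 6.433² + 3 = 41.38 + 3 = 44.4.
Round up.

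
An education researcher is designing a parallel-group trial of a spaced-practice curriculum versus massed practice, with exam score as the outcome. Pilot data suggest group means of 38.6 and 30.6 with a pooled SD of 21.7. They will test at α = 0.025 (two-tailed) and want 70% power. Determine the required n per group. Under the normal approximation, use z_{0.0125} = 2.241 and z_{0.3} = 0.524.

n = 113 per group

Cohen's d = |M₁ − M₂| / SD_pooled = |38.6 − 30.6| / 21.7 = 8.0 / 21.7 = 0.369.
For two independent groups with equal n: n = 2·((z_{α/2} + z_β) / d)².
z_{α/2} + z_β = 2.241 + 0.524 = 2.765.
n = 2 × (2.765 / 0.369)² = 2 × 7.493² = 2 × 56.15 = 112.3.
Round up to the next whole participant.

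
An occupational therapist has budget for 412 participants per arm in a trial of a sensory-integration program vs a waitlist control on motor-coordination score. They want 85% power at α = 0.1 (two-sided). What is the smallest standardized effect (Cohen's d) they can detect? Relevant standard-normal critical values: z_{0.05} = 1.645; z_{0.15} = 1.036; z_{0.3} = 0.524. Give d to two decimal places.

d_min ≈ 0.19

For two independent groups of n = 412 each: d_min = (z_{α/2} + z_β)·√(2/n).
z-sum = 1.645 + 1.036 = 2.681.
d_min = 2.681 × √(2/412) = 2.681 × 0.0697 = 0.187.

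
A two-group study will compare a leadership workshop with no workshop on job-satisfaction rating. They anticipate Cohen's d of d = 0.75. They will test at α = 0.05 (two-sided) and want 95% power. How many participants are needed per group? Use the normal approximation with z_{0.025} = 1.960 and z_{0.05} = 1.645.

For two independent groups with equal n: n = 2·((z_{α/2} + z_β) / d)².
z_{α/2} + z_β = 1.960 + 1.645 = 3.605.
n = 2 × (3.605 / 0.75)² = 2 × 4.807² = 2 × 23.10 = 46.2.
Round up to the next whole participant.

n = 47 per group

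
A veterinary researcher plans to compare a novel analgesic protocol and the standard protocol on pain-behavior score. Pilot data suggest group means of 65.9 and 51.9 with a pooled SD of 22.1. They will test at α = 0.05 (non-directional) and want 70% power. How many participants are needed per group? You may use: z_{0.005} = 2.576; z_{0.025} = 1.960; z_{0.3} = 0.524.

Cohen's d = |M₁ − M₂| / SD_pooled = |65.9 − 51.9| / 22.1 = 14.0 / 22.1 = 0.633.
For two independent groups with equal n: n = 2·((z_{α/2} + z_β) / d)².
z_{α/2} + z_β = 1.960 + 0.524 = 2.484.
n = 2 × (2.484 / 0.633)² = 2 × 3.924² = 2 × 15.40 = 30.8.
Round up to the next whole participant.

n = 31 per group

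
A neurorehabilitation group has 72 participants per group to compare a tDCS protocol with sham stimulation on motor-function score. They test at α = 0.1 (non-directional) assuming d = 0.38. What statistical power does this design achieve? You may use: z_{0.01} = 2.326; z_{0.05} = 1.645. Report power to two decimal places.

For two equal groups, power = Φ(d·√(n/2) − z_{α/2}).
d·√(n/2) = 0.38 × √(72/2) = 0.38 × 6.000 = 2.280.
z_β = 2.280 − 1.645 = 0.635.
Power = Φ(0.635) = 0.737.

power ≈ 0.74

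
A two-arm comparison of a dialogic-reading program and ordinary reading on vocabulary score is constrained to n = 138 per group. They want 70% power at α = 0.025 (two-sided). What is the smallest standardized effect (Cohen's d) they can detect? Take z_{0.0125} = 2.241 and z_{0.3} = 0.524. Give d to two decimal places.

For two independent groups of n = 138 each: d_min = (z_{α/2} + z_β)·√(2/n).
z-sum = 2.241 + 0.524 = 2.765.
d_min = 2.765 × √(2/138) = 2.765 × 0.1204 = 0.333.

d_min ≈ 0.33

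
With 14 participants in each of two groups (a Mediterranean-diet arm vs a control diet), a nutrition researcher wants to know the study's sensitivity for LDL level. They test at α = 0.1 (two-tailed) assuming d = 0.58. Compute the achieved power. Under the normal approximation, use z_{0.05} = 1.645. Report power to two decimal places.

power ≈ 0.46

For two equal groups, power = Φ(d·√(n/2) − z_{α/2}).
d·√(n/2) = 0.58 × √(14/2) = 0.58 × 2.646 = 1.535.
z_β = 1.535 − 1.645 = -0.110.
Power = Φ(-0.110) = 0.456.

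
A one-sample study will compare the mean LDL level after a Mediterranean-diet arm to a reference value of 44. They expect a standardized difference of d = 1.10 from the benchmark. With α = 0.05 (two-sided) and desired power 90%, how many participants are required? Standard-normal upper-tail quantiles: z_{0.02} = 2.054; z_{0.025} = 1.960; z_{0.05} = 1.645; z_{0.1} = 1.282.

For a one-sample test: n = ((z_{α/2} + z_β) / d)².
z_{α/2} + z_β = 1.960 + 1.282 = 3.242.
n = (3.242 / 1.10)² = 2.947² = 8.69.
Round up.

n = 9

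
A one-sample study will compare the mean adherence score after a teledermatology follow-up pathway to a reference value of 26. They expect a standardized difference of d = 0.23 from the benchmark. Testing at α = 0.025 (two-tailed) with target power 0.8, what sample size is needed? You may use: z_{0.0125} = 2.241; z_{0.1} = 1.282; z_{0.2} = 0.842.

n = 180

For a one-sample test: n = ((z_{α/2} + z_β) / d)².
z_{α/2} + z_β = 2.241 + 0.842 = 3.083.
n = (3.083 / 0.23)² = 13.404² = 179.68.
Round up.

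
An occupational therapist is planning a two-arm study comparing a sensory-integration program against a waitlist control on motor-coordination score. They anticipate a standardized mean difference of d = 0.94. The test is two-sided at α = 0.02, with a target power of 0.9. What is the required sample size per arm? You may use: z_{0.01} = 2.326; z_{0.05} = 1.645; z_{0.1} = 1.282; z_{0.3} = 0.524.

n = 30 per group

For two independent groups with equal n: n = 2·((z_{α/2} + z_β) / d)².
z_{α/2} + z_β = 2.326 + 1.282 = 3.608.
n = 2 × (3.608 / 0.94)² = 2 × 3.838² = 2 × 14.73 = 29.5.
Round up to the next whole participant.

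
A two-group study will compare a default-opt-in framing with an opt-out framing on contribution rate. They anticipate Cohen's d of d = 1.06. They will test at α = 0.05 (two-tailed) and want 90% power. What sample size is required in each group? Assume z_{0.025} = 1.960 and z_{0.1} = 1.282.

For two independent groups with equal n: n = 2·((z_{α/2} + z_β) / d)².
z_{α/2} + z_β = 1.960 + 1.282 = 3.242.
n = 2 × (3.242 / 1.06)² = 2 × 3.058² = 2 × 9.35 = 18.7.
Round up to the next whole participant.

n = 19 per group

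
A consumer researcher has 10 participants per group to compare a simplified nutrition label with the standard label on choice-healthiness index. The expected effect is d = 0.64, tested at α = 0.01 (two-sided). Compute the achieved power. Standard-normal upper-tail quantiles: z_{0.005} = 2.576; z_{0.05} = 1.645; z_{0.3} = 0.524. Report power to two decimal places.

power ≈ 0.13

For two equal groups, power = Φ(d·√(n/2) − z_{α/2}).
d·√(n/2) = 0.64 × √(10/2) = 0.64 × 2.236 = 1.431.
z_β = 1.431 − 2.576 = -1.145.
Power = Φ(-1.145) = 0.126.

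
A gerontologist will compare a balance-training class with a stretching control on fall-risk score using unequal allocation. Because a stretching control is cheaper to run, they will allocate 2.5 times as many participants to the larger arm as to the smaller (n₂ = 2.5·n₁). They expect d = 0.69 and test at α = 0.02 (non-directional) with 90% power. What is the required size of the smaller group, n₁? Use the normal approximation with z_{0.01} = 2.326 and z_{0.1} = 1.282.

n₁ = 39

With allocation ratio k = n₂/n₁ = 2.5, Var(x̄₁−x̄₂) = σ²(1/n₁ + 1/(k·n₁)) = σ²·(k+1)/(k·n₁).
So n₁ = (1 + 1/k)·((z_{α/2} + z_β)/d)² = 1.400 × (3.608/0.69)².
n₁ = 1.400 × 27.34 = 38.3.
Round up: n₁ = 39, giving n₂ = ⌈2.5 × 39⌉ = ⌈97.5⌉ = 98.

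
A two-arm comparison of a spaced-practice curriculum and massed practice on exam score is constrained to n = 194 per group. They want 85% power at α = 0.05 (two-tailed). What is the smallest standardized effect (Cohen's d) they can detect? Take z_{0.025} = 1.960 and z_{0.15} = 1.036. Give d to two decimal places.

d_min ≈ 0.30

For two independent groups of n = 194 each: d_min = (z_{α/2} + z_β)·√(2/n).
z-sum = 1.960 + 1.036 = 2.996.
d_min = 2.996 × √(2/194) = 2.996 × 0.1015 = 0.304.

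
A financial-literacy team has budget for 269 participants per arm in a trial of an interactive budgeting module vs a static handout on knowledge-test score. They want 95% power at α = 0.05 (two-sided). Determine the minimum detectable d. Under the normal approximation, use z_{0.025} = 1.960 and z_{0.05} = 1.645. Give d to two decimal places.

For two independent groups of n = 269 each: d_min = (z_{α/2} + z_β)·√(2/n).
z-sum = 1.960 + 1.645 = 3.605.
d_min = 3.605 × √(2/269) = 3.605 × 0.0862 = 0.311.

d_min ≈ 0.31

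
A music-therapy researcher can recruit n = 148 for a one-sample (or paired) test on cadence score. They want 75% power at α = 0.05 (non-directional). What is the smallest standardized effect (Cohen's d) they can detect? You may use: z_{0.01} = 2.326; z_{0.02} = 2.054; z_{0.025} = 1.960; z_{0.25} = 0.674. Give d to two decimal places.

d_min ≈ 0.22

For a single sample (or paired design) of n = 148: d_min = (z_{α/2} + z_β)/√n.
z-sum = 1.960 + 0.674 = 2.634.
d_min = 2.634 / √148 = 2.634 / 12.166 = 0.217.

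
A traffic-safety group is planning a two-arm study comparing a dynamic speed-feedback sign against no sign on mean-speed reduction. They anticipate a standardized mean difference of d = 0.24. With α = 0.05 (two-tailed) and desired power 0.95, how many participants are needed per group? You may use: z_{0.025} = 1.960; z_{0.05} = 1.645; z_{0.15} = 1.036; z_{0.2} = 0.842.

n = 452 per group

For two independent groups with equal n: n = 2·((z_{α/2} + z_β) / d)².
z_{α/2} + z_β = 1.960 + 1.645 = 3.605.
n = 2 × (3.605 / 0.24)² = 2 × 15.021² = 2 × 225.63 = 451.3.
Round up to the next whole participant.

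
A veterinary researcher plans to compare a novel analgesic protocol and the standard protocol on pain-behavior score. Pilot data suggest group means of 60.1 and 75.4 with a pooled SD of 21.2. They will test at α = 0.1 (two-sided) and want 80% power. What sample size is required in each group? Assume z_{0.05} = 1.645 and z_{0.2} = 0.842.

n = 24 per group

Cohen's d = |M₁ − M₂| / SD_pooled = |60.1 − 75.4| / 21.2 = 15.3 / 21.2 = 0.722.
For two independent groups with equal n: n = 2·((z_{α/2} + z_β) / d)².
z_{α/2} + z_β = 1.645 + 0.842 = 2.487.
n = 2 × (2.487 / 0.722)² = 2 × 3.445² = 2 × 11.87 = 23.7.
Round up to the next whole participant.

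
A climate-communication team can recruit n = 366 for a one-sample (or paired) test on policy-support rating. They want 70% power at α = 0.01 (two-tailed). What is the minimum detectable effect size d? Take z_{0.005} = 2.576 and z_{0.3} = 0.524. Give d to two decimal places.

For a single sample (or paired design) of n = 366: d_min = (z_{α/2} + z_β)/√n.
z-sum = 2.576 + 0.524 = 3.100.
d_min = 3.100 / √366 = 3.100 / 19.131 = 0.162.

d_min ≈ 0.16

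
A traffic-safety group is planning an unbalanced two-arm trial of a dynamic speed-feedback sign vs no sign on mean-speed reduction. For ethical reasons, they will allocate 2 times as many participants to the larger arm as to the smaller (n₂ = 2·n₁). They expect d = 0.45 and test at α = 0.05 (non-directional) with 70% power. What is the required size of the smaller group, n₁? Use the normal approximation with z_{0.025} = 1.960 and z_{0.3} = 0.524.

With allocation ratio k = n₂/n₁ = 2, Var(x̄₁−x̄₂) = σ²(1/n₁ + 1/(k·n₁)) = σ²·(k+1)/(k·n₁).
So n₁ = (1 + 1/k)·((z_{α/2} + z_β)/d)² = 1.500 × (2.484/0.45)².
n₁ = 1.500 × 30.47 = 45.7.
Round up: n₁ = 46, giving n₂ = 2 × 46 = 92.

n₁ = 46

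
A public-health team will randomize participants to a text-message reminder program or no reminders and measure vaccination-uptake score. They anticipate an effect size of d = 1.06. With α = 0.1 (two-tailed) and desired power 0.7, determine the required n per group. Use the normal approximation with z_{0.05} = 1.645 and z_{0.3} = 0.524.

n = 9 per group

For two independent groups with equal n: n = 2·((z_{α/2} + z_β) / d)².
z_{α/2} + z_β = 1.645 + 0.524 = 2.169.
n = 2 × (2.169 / 1.06)² = 2 × 2.046² = 2 × 4.19 = 8.4.
Round up to the next whole participant.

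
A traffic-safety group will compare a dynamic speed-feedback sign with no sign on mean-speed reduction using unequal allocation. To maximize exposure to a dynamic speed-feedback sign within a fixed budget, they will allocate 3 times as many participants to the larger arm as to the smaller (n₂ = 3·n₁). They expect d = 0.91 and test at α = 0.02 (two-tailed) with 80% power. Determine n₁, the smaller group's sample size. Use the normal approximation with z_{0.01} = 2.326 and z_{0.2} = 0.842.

With allocation ratio k = n₂/n₁ = 3, Var(x̄₁−x̄₂) = σ²(1/n₁ + 1/(k·n₁)) = σ²·(k+1)/(k·n₁).
So n₁ = (1 + 1/k)·((z_{α/2} + z_β)/d)² = 1.333 × (3.168/0.91)².
n₁ = 1.333 × 12.12 = 16.2.
Round up: n₁ = 17, giving n₂ = 3 × 17 = 51.

n₁ = 17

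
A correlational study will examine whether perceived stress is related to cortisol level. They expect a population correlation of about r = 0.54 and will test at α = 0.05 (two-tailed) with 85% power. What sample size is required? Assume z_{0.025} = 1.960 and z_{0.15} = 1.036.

Fisher's z: C = ½·ln((1+r)/(1−r)) = ½·ln(3.3478) = 0.6042.
n = ((z_{α/2} + z_β)/C)² + 3.
(1.960 + 1.036) / 0.6042 = 2.996 / 0.6042 = 4.959.
n = 4.959² + 3 = 24.59 + 3 = 27.6.
Round up.

n = 28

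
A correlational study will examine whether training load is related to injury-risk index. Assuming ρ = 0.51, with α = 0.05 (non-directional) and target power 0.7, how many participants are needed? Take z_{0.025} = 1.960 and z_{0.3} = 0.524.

Fisher's z: C = ½·ln((1+r)/(1−r)) = ½·ln(3.0816) = 0.5627.
n = ((z_{α/2} + z_β)/C)² + 3.
(1.960 + 0.524) / 0.5627 = 2.484 / 0.5627 = 4.414.
n = 4.414² + 3 = 19.49 + 3 = 22.5.
Round up.

n = 23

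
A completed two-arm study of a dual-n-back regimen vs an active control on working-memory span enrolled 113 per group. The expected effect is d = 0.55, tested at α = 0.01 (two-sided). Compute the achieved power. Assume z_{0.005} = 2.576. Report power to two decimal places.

For two equal groups, power = Φ(d·√(n/2) − z_{α/2}).
d·√(n/2) = 0.55 × √(113/2) = 0.55 × 7.517 = 4.134.
z_β = 4.134 − 2.576 = 1.558.
Power = Φ(1.558) = 0.940.

power ≈ 0.94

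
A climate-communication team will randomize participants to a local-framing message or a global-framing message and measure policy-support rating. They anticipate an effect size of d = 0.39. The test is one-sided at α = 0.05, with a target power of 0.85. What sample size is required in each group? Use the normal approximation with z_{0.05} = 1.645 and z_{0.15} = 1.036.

n = 95 per group

For two independent groups with equal n: n = 2·((z_{α} + z_β) / d)².
z_{α} + z_β = 1.645 + 1.036 = 2.681.
n = 2 × (2.681 / 0.39)² = 2 × 6.874² = 2 × 47.26 = 94.5.
Round up to the next whole participant.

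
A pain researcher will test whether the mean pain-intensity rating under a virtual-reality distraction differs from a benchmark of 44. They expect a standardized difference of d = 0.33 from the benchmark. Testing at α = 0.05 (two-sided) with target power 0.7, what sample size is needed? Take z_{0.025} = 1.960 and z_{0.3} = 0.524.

For a one-sample test: n = ((z_{α/2} + z_β) / d)².
z_{α/2} + z_β = 1.960 + 0.524 = 2.484.
n = (2.484 / 0.33)² = 7.527² = 56.66.
Round up.

n = 57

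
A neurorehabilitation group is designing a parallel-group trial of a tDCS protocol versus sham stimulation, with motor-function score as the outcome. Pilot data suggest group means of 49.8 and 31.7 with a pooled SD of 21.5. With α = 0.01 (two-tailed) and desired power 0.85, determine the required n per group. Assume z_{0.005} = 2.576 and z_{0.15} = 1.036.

Cohen's d = |M₁ − M₂| / SD_pooled = |49.8 − 31.7| / 21.5 = 18.1 / 21.5 = 0.842.
For two independent groups with equal n: n = 2·((z_{α/2} + z_β) / d)².
z_{α/2} + z_β = 2.576 + 1.036 = 3.612.
n = 2 × (3.612 / 0.842)² = 2 × 4.290² = 2 × 18.40 = 36.8.
Round up to the next whole participant.

n = 37 per group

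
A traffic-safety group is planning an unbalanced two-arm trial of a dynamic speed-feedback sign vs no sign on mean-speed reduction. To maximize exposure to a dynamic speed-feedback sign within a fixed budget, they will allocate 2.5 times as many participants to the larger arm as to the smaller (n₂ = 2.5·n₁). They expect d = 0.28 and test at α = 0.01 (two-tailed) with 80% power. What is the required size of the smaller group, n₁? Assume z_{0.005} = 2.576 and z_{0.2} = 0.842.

With allocation ratio k = n₂/n₁ = 2.5, Var(x̄₁−x̄₂) = σ²(1/n₁ + 1/(k·n₁)) = σ²·(k+1)/(k·n₁).
So n₁ = (1 + 1/k)·((z_{α/2} + z_β)/d)² = 1.400 × (3.418/0.28)².
n₁ = 1.400 × 149.01 = 208.6.
Round up: n₁ = 209, giving n₂ = ⌈2.5 × 209⌉ = ⌈522.5⌉ = 523.

n₁ = 209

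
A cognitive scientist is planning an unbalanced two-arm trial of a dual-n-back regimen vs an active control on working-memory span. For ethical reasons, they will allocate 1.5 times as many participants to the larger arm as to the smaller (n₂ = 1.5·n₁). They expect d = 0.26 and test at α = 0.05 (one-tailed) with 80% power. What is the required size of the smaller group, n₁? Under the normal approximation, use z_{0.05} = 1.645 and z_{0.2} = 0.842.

n₁ = 153

With allocation ratio k = n₂/n₁ = 1.5, Var(x̄₁−x̄₂) = σ²(1/n₁ + 1/(k·n₁)) = σ²·(k+1)/(k·n₁).
So n₁ = (1 + 1/k)·((z_{α} + z_β)/d)² = 1.667 × (2.487/0.26)².
n₁ = 1.667 × 91.50 = 152.5.
Round up: n₁ = 153, giving n₂ = ⌈1.5 × 153⌉ = ⌈229.5⌉ = 230.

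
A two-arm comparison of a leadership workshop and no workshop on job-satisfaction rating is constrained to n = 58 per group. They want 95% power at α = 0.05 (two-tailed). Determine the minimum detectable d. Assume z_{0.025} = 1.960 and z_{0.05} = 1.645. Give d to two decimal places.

d_min ≈ 0.67

For two independent groups of n = 58 each: d_min = (z_{α/2} + z_β)·√(2/n).
z-sum = 1.960 + 1.645 = 3.605.
d_min = 3.605 × √(2/58) = 3.605 × 0.1857 = 0.669.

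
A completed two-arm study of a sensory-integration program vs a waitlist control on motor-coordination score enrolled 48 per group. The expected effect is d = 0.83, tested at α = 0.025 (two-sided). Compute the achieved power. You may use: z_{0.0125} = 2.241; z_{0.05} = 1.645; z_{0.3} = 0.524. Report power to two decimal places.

power ≈ 0.97

For two equal groups, power = Φ(d·√(n/2) − z_{α/2}).
d·√(n/2) = 0.83 × √(48/2) = 0.83 × 4.899 = 4.066.
z_β = 4.066 − 2.241 = 1.825.
Power = Φ(1.825) = 0.966.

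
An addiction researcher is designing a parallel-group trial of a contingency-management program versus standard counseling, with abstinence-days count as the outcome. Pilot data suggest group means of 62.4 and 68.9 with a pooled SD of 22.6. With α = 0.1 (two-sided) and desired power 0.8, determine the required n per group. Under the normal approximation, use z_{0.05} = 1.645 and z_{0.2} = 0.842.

n = 150 per group

Cohen's d = |M₁ − M₂| / SD_pooled = |62.4 − 68.9| / 22.6 = 6.5 / 22.6 = 0.288.
For two independent groups with equal n: n = 2·((z_{α/2} + z_β) / d)².
z_{α/2} + z_β = 1.645 + 0.842 = 2.487.
n = 2 × (2.487 / 0.288)² = 2 × 8.635² = 2 × 74.57 = 149.1.
Round up to the next whole participant.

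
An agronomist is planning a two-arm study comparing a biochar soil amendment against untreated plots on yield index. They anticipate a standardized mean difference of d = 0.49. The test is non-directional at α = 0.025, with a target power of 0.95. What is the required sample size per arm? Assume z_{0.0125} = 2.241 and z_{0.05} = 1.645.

n = 126 per group

For two independent groups with equal n: n = 2·((z_{α/2} + z_β) / d)².
z_{α/2} + z_β = 2.241 + 1.645 = 3.886.
n = 2 × (3.886 / 0.49)² = 2 × 7.931² = 2 × 62.89 = 125.8.
Round up to the next whole participant.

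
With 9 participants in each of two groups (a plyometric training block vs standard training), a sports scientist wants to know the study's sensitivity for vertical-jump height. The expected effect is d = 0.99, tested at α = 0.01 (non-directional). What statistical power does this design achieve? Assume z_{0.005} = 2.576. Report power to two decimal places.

For two equal groups, power = Φ(d·√(n/2) − z_{α/2}).
d·√(n/2) = 0.99 × √(9/2) = 0.99 × 2.121 = 2.100.
z_β = 2.100 − 2.576 = -0.476.
Power = Φ(-0.476) = 0.317.

power ≈ 0.32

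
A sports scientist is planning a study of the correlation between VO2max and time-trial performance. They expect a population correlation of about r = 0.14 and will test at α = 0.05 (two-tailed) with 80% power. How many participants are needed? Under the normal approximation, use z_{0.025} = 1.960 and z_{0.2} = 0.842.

n = 399

Fisher's z: C = ½·ln((1+r)/(1−r)) = ½·ln(1.3256) = 0.1409.
n = ((z_{α/2} + z_β)/C)² + 3.
(1.960 + 0.842) / 0.1409 = 2.802 / 0.1409 = 19.886.
n = 19.886² + 3 = 395.47 + 3 = 398.5.
Round up.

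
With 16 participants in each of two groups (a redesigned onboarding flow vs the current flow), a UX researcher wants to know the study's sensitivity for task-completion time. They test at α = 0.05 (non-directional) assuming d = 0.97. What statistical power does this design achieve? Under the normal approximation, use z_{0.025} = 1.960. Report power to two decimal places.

power ≈ 0.78

For two equal groups, power = Φ(d·√(n/2) − z_{α/2}).
d·√(n/2) = 0.97 × √(16/2) = 0.97 × 2.828 = 2.744.
z_β = 2.744 − 1.960 = 0.784.
Power = Φ(0.784) = 0.783.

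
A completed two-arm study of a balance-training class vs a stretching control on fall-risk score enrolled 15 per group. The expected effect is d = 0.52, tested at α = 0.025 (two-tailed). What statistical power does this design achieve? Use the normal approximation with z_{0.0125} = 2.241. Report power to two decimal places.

For two equal groups, power = Φ(d·√(n/2) − z_{α/2}).
d·√(n/2) = 0.52 × √(15/2) = 0.52 × 2.739 = 1.424.
z_β = 1.424 − 2.241 = -0.817.
Power = Φ(-0.817) = 0.207.

power ≈ 0.21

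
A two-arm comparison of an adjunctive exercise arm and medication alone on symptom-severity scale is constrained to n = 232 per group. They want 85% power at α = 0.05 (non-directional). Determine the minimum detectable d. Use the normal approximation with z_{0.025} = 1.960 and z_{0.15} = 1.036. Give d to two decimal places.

d_min ≈ 0.28

For two independent groups of n = 232 each: d_min = (z_{α/2} + z_β)·√(2/n).
z-sum = 1.960 + 1.036 = 2.996.
d_min = 2.996 × √(2/232) = 2.996 × 0.0928 = 0.278.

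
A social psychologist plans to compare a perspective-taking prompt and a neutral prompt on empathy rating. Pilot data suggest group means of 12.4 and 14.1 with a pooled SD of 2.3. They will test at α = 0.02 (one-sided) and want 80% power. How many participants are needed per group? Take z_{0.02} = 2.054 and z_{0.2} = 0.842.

Cohen's d = |M₁ − M₂| / SD_pooled = |12.4 − 14.1| / 2.3 = 1.7 / 2.3 = 0.739.
For two independent groups with equal n: n = 2·((z_{α} + z_β) / d)².
z_{α} + z_β = 2.054 + 0.842 = 2.896.
n = 2 × (2.896 / 0.739)² = 2 × 3.919² = 2 × 15.36 = 30.7.
Round up to the next whole participant.

n = 31 per group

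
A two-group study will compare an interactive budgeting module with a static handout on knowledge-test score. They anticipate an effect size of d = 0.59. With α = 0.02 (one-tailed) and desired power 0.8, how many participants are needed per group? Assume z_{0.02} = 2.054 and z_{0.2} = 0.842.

n = 49 per group

For two independent groups with equal n: n = 2·((z_{α} + z_β) / d)².
z_{α} + z_β = 2.054 + 0.842 = 2.896.
n = 2 × (2.896 / 0.59)² = 2 × 4.908² = 2 × 24.09 = 48.2.
Round up to the next whole participant.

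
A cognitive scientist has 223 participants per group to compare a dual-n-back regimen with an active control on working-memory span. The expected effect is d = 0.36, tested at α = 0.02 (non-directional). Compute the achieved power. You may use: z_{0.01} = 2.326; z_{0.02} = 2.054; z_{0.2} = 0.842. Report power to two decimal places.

For two equal groups, power = Φ(d·√(n/2) − z_{α/2}).
d·√(n/2) = 0.36 × √(223/2) = 0.36 × 10.559 = 3.801.
z_β = 3.801 − 2.326 = 1.475.
Power = Φ(1.475) = 0.930.

power ≈ 0.93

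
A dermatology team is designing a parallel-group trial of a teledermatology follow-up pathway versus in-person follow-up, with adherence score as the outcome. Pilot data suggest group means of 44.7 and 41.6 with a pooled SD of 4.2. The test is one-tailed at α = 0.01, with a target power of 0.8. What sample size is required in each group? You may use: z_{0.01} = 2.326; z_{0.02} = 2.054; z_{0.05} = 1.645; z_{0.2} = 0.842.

Cohen's d = |M₁ − M₂| / SD_pooled = |44.7 − 41.6| / 4.2 = 3.1 / 4.2 = 0.738.
For two independent groups with equal n: n = 2·((z_{α} + z_β) / d)².
z_{α} + z_β = 2.326 + 0.842 = 3.168.
n = 2 × (3.168 / 0.738)² = 2 × 4.293² = 2 × 18.43 = 36.9.
Round up to the next whole participant.

n = 37 per group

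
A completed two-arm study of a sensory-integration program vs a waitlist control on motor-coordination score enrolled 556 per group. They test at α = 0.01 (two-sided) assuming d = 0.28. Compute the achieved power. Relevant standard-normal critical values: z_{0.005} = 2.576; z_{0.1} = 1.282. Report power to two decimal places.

For two equal groups, power = Φ(d·√(n/2) − z_{α/2}).
d·√(n/2) = 0.28 × √(556/2) = 0.28 × 16.673 = 4.669.
z_β = 4.669 − 2.576 = 2.093.
Power = Φ(2.093) = 0.982.

power ≈ 0.98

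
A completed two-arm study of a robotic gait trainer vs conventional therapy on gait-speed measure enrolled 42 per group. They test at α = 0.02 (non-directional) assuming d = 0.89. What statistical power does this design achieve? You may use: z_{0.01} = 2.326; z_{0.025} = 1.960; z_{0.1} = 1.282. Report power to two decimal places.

For two equal groups, power = Φ(d·√(n/2) − z_{α/2}).
d·√(n/2) = 0.89 × √(42/2) = 0.89 × 4.583 = 4.078.
z_β = 4.078 − 2.326 = 1.752.
Power = Φ(1.752) = 0.960.

power ≈ 0.96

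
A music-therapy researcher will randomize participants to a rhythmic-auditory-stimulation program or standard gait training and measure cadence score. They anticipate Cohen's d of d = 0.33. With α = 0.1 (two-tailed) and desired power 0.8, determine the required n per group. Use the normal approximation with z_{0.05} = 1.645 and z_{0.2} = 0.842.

n = 114 per group

For two independent groups with equal n: n = 2·((z_{α/2} + z_β) / d)².
z_{α/2} + z_β = 1.645 + 0.842 = 2.487.
n = 2 × (2.487 / 0.33)² = 2 × 7.536² = 2 × 56.80 = 113.6.
Round up to the next whole participant.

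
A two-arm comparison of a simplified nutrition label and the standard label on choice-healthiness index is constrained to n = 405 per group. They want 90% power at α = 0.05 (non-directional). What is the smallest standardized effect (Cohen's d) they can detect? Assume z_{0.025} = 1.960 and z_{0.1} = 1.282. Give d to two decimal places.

d_min ≈ 0.23

For two independent groups of n = 405 each: d_min = (z_{α/2} + z_β)·√(2/n).
z-sum = 1.960 + 1.282 = 3.242.
d_min = 3.242 × √(2/405) = 3.242 × 0.0703 = 0.228.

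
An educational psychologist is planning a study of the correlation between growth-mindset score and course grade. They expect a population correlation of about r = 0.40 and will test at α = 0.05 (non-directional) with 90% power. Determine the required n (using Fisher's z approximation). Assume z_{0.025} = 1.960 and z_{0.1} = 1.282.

n = 62

Fisher's z: C = ½·ln((1+r)/(1−r)) = ½·ln(2.3333) = 0.4236.
n = ((z_{α/2} + z_β)/C)² + 3.
(1.960 + 1.282) / 0.4236 = 3.242 / 0.4236 = 7.653.
n = 7.653² + 3 = 58.58 + 3 = 61.6.
Round up.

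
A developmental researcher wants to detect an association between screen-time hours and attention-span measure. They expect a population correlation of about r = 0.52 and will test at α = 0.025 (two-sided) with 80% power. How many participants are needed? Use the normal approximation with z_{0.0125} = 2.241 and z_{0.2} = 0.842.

n = 32

Fisher's z: C = ½·ln((1+r)/(1−r)) = ½·ln(3.1667) = 0.5763.
n = ((z_{α/2} + z_β)/C)² + 3.
(2.241 + 0.842) / 0.5763 = 3.083 / 0.5763 = 5.350.
n = 5.350² + 3 = 28.62 + 3 = 31.6.
Round up.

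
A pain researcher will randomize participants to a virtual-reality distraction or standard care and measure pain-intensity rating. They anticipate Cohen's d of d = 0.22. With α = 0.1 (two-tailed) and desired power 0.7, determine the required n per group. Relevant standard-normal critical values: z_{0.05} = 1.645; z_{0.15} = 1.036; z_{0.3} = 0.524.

For two independent groups with equal n: n = 2·((z_{α/2} + z_β) / d)².
z_{α/2} + z_β = 1.645 + 0.524 = 2.169.
n = 2 × (2.169 / 0.22)² = 2 × 9.859² = 2 × 97.20 = 194.4.
Round up to the next whole participant.

n = 195 per group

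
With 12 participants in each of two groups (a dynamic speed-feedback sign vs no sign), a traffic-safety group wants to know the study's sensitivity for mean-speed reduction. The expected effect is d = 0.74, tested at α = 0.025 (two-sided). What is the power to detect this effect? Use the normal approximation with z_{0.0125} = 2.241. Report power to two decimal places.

power ≈ 0.33

For two equal groups, power = Φ(d·√(n/2) − z_{α/2}).
d·√(n/2) = 0.74 × √(12/2) = 0.74 × 2.449 = 1.813.
z_β = 1.813 − 2.241 = -0.428.
Power = Φ(-0.428) = 0.334.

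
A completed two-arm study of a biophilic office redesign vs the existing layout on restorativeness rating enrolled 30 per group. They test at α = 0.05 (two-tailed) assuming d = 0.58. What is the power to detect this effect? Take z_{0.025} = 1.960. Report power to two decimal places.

For two equal groups, power = Φ(d·√(n/2) − z_{α/2}).
d·√(n/2) = 0.58 × √(30/2) = 0.58 × 3.873 = 2.246.
z_β = 2.246 − 1.960 = 0.286.
Power = Φ(0.286) = 0.613.

power ≈ 0.61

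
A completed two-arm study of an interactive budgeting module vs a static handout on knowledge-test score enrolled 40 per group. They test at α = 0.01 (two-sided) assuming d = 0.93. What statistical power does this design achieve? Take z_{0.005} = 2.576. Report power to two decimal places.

power ≈ 0.94

For two equal groups, power = Φ(d·√(n/2) − z_{α/2}).
d·√(n/2) = 0.93 × √(40/2) = 0.93 × 4.472 = 4.159.
z_β = 4.159 − 2.576 = 1.583.
Power = Φ(1.583) = 0.943.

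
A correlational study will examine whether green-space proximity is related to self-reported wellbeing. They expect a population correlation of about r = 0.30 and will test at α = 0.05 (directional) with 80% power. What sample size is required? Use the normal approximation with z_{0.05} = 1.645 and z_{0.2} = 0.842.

n = 68

Fisher's z: C = ½·ln((1+r)/(1−r)) = ½·ln(1.8571) = 0.3095.
n = ((z_{α} + z_β)/C)² + 3.
(1.645 + 0.842) / 0.3095 = 2.487 / 0.3095 = 8.036.
n = 8.036² + 3 = 64.57 + 3 = 67.6.
Round up.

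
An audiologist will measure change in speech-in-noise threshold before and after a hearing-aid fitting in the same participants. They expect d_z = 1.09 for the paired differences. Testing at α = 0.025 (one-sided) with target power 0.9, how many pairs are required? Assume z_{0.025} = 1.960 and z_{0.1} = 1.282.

For a paired (one-sample on differences) test: n = ((z_{α} + z_β) / d)².
z_{α} + z_β = 1.960 + 1.282 = 3.242.
n = (3.242 / 1.09)² = 2.974² = 8.85.
Round up.

n = 9 pairs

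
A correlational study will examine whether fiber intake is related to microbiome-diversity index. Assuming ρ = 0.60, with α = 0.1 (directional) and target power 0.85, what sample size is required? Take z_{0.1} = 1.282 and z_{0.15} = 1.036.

Fisher's z: C = ½·ln((1+r)/(1−r)) = ½·ln(4.0000) = 0.6931.
n = ((z_{α} + z_β)/C)² + 3.
(1.282 + 1.036) / 0.6931 = 2.318 / 0.6931 = 3.344.
n = 3.344² + 3 = 11.18 + 3 = 14.2.
Round up.

n = 15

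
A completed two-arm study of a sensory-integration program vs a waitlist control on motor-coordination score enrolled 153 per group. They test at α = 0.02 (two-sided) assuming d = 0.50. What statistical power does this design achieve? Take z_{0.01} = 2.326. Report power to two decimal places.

For two equal groups, power = Φ(d·√(n/2) − z_{α/2}).
d·√(n/2) = 0.50 × √(153/2) = 0.50 × 8.746 = 4.373.
z_β = 4.373 − 2.326 = 2.047.
Power = Φ(2.047) = 0.980.

power ≈ 0.98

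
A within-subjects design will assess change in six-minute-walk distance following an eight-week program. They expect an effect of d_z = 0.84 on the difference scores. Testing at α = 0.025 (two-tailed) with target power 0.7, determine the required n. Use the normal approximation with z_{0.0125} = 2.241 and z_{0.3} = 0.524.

n = 11 pairs

For a paired (one-sample on differences) test: n = ((z_{α/2} + z_β) / d)².
z_{α/2} + z_β = 2.241 + 0.524 = 2.765.
n = (2.765 / 0.84)² = 3.292² = 10.84.
Round up.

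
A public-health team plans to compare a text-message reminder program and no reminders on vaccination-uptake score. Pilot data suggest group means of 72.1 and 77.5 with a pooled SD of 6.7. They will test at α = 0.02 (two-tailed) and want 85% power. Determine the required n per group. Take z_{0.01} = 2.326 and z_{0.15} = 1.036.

n = 35 per group

Cohen's d = |M₁ − M₂| / SD_pooled = |72.1 − 77.5| / 6.7 = 5.4 / 6.7 = 0.806.
For two independent groups with equal n: n = 2·((z_{α/2} + z_β) / d)².
z_{α/2} + z_β = 2.326 + 1.036 = 3.362.
n = 2 × (3.362 / 0.806)² = 2 × 4.171² = 2 × 17.40 = 34.8.
Round up to the next whole participant.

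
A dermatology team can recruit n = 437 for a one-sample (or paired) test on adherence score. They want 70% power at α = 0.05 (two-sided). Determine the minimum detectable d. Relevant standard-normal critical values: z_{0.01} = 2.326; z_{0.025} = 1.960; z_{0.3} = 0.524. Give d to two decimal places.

For a single sample (or paired design) of n = 437: d_min = (z_{α/2} + z_β)/√n.
z-sum = 1.960 + 0.524 = 2.484.
d_min = 2.484 / √437 = 2.484 / 20.905 = 0.119.

d_min ≈ 0.12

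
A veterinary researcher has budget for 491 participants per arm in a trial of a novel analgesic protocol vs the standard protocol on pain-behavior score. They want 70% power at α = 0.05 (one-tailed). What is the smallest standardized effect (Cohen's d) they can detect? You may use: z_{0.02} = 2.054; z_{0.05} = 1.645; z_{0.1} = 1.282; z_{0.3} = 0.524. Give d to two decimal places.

d_min ≈ 0.14

For two independent groups of n = 491 each: d_min = (z_{α} + z_β)·√(2/n).
z-sum = 1.645 + 0.524 = 2.169.
d_min = 2.169 × √(2/491) = 2.169 × 0.0638 = 0.138.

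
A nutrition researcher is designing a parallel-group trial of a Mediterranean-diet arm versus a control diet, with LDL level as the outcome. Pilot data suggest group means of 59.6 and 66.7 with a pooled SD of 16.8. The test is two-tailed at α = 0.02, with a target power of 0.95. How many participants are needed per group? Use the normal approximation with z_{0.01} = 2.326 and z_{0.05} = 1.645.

Cohen's d = |M₁ − M₂| / SD_pooled = |59.6 − 66.7| / 16.8 = 7.1 / 16.8 = 0.423.
For two independent groups with equal n: n = 2·((z_{α/2} + z_β) / d)².
z_{α/2} + z_β = 2.326 + 1.645 = 3.971.
n = 2 × (3.971 / 0.423)² = 2 × 9.388² = 2 × 88.13 = 176.3.
Round up to the next whole participant.

n = 177 per group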